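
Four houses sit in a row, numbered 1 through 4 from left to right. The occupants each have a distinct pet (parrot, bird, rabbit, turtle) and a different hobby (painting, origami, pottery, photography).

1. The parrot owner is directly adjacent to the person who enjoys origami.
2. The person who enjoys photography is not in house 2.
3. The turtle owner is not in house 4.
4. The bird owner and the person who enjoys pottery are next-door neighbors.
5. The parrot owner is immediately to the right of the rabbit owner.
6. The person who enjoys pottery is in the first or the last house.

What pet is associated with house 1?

turtle

House 4 pet: only parrot fits.
The person who enjoys origami is in house 3 (clue 1).
Clue 5: the rabbit owner is in house 3.
House 1 pet: only turtle fits.
House 2 pet: only bird fits.
That leaves painting as the hobby for house 2.
Clue 4 places the person who enjoys pottery in house 1.
The only hobby still possible for house 4 is photography.
So: house 1 = turtle/pottery, house 2 = bird/painting, house 3 = rabbit/origami, house 4 = parrot/photography.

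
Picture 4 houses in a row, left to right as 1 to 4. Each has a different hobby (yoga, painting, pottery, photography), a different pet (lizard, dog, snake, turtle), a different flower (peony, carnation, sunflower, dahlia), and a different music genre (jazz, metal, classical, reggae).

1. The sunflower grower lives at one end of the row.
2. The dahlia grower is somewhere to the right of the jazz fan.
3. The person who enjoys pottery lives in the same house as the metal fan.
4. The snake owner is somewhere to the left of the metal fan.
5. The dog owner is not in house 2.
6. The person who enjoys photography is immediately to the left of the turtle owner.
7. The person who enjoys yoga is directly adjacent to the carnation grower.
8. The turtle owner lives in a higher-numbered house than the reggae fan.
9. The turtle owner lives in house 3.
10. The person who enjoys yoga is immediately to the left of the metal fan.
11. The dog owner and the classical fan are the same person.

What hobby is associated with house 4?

From clue 9, the turtle owner must be in house 3.
From clue 6, the person who enjoys photography must be in house 2.
Clue 10 places the person who enjoys yoga in house 3.
Clue 10: the metal fan is in house 4.
So house 1 gets painting for hobby.
That leaves pottery as the hobby for house 4.
House 1 music genre: only classical fits.
The only music genre still possible for house 2 is reggae.
House 3's music genre must be jazz (nothing else left).
The dahlia grower is in house 4 (clue 2).
By clue 11, the dog owner is in house 1.
The only pet still possible for house 2 is snake.
That leaves lizard as the pet for house 4.
House 3 flower: only peony fits.
House 1's flower must be sunflower (nothing else left).
House 2's flower must be carnation (nothing else left).
So: house 1 = painting/dog/sunflower/classical, house 2 = photography/snake/carnation/reggae, house 3 = yoga/turtle/peony/jazz, house 4 = pottery/lizard/dahlia/metal.

pottery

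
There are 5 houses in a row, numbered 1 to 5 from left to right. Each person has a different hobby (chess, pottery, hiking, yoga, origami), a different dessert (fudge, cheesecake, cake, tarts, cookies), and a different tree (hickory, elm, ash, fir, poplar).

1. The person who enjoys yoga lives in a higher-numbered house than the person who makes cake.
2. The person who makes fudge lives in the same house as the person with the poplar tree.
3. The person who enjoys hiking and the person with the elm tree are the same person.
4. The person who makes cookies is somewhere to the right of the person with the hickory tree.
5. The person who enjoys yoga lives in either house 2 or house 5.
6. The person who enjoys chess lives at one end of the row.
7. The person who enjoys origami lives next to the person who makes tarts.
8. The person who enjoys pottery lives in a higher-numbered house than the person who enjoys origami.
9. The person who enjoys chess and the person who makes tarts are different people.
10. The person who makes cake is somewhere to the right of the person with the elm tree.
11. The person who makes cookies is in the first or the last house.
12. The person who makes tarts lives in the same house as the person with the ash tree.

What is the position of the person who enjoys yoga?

The person who makes cookies is in house 5 (clue 11).
Clue 1 places the person who enjoys yoga in house 5.
So house 5 gets fir for tree.
The only hobby still possible for house 1 is chess.
That leaves pottery as the hobby for house 4.
The person who enjoys hiking is narrowed to house 2 or 3; consider each.
Placing it in house 3 leads to a contradiction, so it's in house 2.
By clue 3, the person with the elm tree is in house 2.
So house 3 gets origami for hobby.
By clue 12, the person who makes tarts is in house 4.
From clue 12, the person with the ash tree must be in house 4.
So house 2 gets cheesecake for dessert.
The only dessert still possible for house 1 is fudge.
House 3 dessert: only cake fits.
Clue 2: the person with the poplar tree is in house 1.
So house 3 gets hickory for tree.
So: house 1 = chess/fudge/poplar, house 2 = hiking/cheesecake/elm, house 3 = origami/cake/hickory, house 4 = pottery/tarts/ash, house 5 = yoga/cookies/fir.

5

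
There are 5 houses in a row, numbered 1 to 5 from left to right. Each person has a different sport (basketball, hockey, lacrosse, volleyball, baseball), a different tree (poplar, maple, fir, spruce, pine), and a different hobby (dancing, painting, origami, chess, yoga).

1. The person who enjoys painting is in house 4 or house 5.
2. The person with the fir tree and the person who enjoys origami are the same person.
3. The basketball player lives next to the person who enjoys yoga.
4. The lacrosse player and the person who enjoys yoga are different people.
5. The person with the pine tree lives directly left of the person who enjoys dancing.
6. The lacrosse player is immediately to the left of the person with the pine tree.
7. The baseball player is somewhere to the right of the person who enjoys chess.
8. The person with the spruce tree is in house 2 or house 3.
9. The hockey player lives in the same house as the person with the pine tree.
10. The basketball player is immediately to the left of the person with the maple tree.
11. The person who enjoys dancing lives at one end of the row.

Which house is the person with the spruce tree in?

By clue 11, the person who enjoys dancing is in house 5.
The only hobby still possible for house 4 is painting.
By clue 5, the person with the pine tree is in house 4.
From clue 6, the lacrosse player must be in house 3.
By clue 9, the hockey player is in house 4.
House 5 tree: only poplar fits.
So house 1 gets fir for tree.
The person who enjoys origami is in house 1 (clue 2).
That leaves yoga as the hobby for house 2.
House 3 hobby: only chess fits.
The basketball player is in house 1 (clue 3).
The baseball player is in house 5 (clue 7).
From clue 10, the person with the maple tree must be in house 2.
That leaves volleyball as the sport for house 2.
House 3's tree must be spruce (nothing else left).
So: house 1 = basketball/fir/origami, house 2 = volleyball/maple/yoga, house 3 = lacrosse/spruce/chess, house 4 = hockey/pine/painting, house 5 = baseball/poplar/dancing.

3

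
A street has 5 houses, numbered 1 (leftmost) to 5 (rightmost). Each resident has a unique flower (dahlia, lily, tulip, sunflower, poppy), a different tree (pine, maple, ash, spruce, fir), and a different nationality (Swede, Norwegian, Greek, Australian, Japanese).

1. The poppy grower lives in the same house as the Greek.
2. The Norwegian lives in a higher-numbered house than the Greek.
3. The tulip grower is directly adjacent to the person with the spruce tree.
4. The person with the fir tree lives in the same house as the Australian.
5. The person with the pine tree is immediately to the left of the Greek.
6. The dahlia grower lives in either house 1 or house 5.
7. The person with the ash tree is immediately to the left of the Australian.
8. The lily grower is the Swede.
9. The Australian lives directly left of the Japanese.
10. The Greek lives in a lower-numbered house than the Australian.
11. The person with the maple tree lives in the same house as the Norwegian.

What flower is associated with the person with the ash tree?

poppy

House 1 nationality: only Swede fits.
From clue 8, the lily grower must be in house 1.
House 2 nationality: only Greek fits.
From clue 1, the poppy grower must be in house 2.
Clue 5 places the person with the pine tree in house 1.
That leaves dahlia as the flower for house 5.
The sunflower grower is narrowed to house 3 or 4; consider each.
Placing it in house 3 leads to a contradiction, so it's in house 4.
House 3 flower: only tulip fits.
That leaves maple as the tree for house 5.
From clue 11, the Norwegian must be in house 5.
House 3's nationality must be Australian (nothing else left).
So house 4 gets Japanese for nationality.
The person with the fir tree is in house 3 (clue 4).
The person with the ash tree is in house 2 (clue 7).
The only tree still possible for house 4 is spruce.
So: house 1 = lily/pine/Swede, house 2 = poppy/ash/Greek, house 3 = tulip/fir/Australian, house 4 = sunflower/spruce/Japanese, house 5 = dahlia/maple/Norwegian.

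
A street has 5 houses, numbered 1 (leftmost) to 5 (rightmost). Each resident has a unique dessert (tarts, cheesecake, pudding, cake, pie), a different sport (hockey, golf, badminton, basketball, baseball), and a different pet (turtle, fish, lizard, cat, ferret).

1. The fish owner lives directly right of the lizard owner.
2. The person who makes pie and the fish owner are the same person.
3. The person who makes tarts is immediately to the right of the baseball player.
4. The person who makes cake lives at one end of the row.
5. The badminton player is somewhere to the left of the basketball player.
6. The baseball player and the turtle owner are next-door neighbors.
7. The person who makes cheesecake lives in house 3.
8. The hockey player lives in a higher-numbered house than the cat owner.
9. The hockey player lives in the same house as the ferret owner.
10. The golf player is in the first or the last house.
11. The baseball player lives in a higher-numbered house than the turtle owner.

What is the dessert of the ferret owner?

tarts

Clue 7 places the person who makes cheesecake in house 3.
The person who makes cake is narrowed to house 1 or 5; consider each.
Placing it in house 5 leads to a contradiction, so it's in house 1.
The person who makes tarts is narrowed to house 4 or 5; consider each.
Placing it in house 4 leads to a contradiction, so it's in house 5.
From clue 3, the baseball player must be in house 4.
Clue 6 places the turtle owner in house 3.
The person who makes pie is in house 2 (clue 2).
The fish owner is in house 2 (clue 2).
The only dessert still possible for house 4 is pudding.
So house 5 gets ferret for pet.
Clue 1: the lizard owner is in house 1.
By clue 9, the hockey player is in house 5.
The only sport still possible for house 1 is golf.
House 4's pet must be cat (nothing else left).
Clue 5: the badminton player is in house 2.
Clue 5: the basketball player is in house 3.
So: house 1 = cake/golf/lizard, house 2 = pie/badminton/fish, house 3 = cheesecake/basketball/turtle, house 4 = pudding/baseball/cat, house 5 = tarts/hockey/ferret.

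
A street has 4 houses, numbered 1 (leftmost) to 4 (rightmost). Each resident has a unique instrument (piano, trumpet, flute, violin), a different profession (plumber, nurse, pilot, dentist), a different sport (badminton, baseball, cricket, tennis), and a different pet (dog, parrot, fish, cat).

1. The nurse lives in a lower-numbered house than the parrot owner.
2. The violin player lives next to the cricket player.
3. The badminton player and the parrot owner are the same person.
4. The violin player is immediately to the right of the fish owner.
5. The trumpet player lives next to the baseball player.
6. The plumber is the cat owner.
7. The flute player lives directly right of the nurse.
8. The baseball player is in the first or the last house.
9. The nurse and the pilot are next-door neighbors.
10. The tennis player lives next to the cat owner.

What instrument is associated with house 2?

trumpet

House 1's instrument must be piano (nothing else left).
The trumpet player is narrowed to house 2 or 3; consider each.
Placing it in house 3 leads to a contradiction, so it's in house 2.
Clue 5: the baseball player is in house 1.
The flute player is narrowed to house 3 or 4; consider each.
Placing it in house 4 leads to a contradiction, so it's in house 3.
Clue 7 places the nurse in house 2.
So house 4 gets violin for instrument.
Clue 2: the cricket player is in house 3.
The fish owner is in house 3 (clue 4).
House 2's sport must be tennis (nothing else left).
The only sport still possible for house 4 is badminton.
House 2's pet must be dog (nothing else left).
Clue 10 places the cat owner in house 1.
So house 4 gets parrot for pet.
Clue 6 places the plumber in house 1.
House 3's profession must be pilot (nothing else left).
The only profession still possible for house 4 is dentist.
So: house 1 = piano/plumber/baseball/cat, house 2 = trumpet/nurse/tennis/dog, house 3 = flute/pilot/cricket/fish, house 4 = violin/dentist/badminton/parrot.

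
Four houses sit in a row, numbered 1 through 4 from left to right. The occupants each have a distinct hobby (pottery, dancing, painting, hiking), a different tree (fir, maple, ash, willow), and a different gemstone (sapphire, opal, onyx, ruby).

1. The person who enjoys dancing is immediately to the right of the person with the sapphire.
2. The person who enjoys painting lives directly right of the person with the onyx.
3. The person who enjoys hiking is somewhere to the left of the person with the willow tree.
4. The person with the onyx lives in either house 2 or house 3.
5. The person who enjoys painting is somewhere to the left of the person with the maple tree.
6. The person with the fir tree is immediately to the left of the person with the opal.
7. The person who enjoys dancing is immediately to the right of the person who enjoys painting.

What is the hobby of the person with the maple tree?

dancing

Clue 2: the person who enjoys painting is in house 3.
From clue 2, the person with the onyx must be in house 2.
Clue 5 places the person with the maple tree in house 4.
By clue 7, the person who enjoys dancing is in house 4.
House 1's gemstone must be ruby (nothing else left).
The only gemstone still possible for house 4 is opal.
Clue 6 places the person with the fir tree in house 3.
The only tree still possible for house 1 is ash.
House 2's tree must be willow (nothing else left).
That leaves sapphire as the gemstone for house 3.
By clue 3, the person who enjoys hiking is in house 1.
House 2's hobby must be pottery (nothing else left).
So: house 1 = hiking/ash/ruby, house 2 = pottery/willow/onyx, house 3 = painting/fir/sapphire, house 4 = dancing/maple/opal.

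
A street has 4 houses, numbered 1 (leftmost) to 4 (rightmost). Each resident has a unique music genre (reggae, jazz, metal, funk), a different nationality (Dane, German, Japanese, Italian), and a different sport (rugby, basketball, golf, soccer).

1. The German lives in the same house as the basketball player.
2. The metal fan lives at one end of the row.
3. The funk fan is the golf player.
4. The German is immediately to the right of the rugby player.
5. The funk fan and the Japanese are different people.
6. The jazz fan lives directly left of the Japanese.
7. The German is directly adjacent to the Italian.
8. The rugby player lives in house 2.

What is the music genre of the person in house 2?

reggae

The rugby player is in house 2 (clue 8).
By clue 4, the German is in house 3.
So house 1 gets Dane for nationality.
By clue 1, the basketball player is in house 3.
That leaves reggae as the music genre for house 2.
That leaves jazz as the music genre for house 3.
From clue 6, the Japanese must be in house 4.
House 2 nationality: only Italian fits.
From clue 5, the funk fan must be in house 1.
House 4's music genre must be metal (nothing else left).
The golf player is in house 1 (clue 3).
House 4's sport must be soccer (nothing else left).
So: house 1 = funk/Dane/golf, house 2 = reggae/Italian/rugby, house 3 = jazz/German/basketball, house 4 = metal/Japanese/soccer.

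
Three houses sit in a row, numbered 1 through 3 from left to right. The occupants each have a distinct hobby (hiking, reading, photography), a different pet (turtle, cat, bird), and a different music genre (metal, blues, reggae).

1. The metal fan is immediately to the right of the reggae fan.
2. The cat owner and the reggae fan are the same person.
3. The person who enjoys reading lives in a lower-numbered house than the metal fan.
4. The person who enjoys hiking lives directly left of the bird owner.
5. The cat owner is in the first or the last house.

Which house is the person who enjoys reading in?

1

From clue 5, the cat owner must be in house 1.
The only hobby still possible for house 3 is photography.
The reggae fan is in house 1 (clue 2).
By clue 1, the metal fan is in house 2.
Clue 3: the person who enjoys reading is in house 1.
The only hobby still possible for house 2 is hiking.
The only music genre still possible for house 3 is blues.
Clue 4 places the bird owner in house 3.
The only pet still possible for house 2 is turtle.
So: house 1 = reading/cat/reggae, house 2 = hiking/turtle/metal, house 3 = photography/bird/blues.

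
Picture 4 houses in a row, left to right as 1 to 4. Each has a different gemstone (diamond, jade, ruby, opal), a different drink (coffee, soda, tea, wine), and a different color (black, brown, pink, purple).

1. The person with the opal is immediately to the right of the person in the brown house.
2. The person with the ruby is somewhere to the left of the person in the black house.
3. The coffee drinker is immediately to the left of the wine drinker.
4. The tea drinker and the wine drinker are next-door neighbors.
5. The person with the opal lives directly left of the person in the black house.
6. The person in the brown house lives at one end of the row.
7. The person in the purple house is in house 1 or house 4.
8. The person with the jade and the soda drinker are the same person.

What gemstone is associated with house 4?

jade

The person in the brown house is in house 1 (clue 6).
The only color still possible for house 2 is pink.
House 3 color: only black fits.
The only color still possible for house 4 is purple.
Clue 1 places the person with the opal in house 2.
The only gemstone still possible for house 1 is ruby.
The person with the diamond is narrowed to house 3 or 4; consider each.
Placing it in house 4 leads to a contradiction, so it's in house 3.
House 4 gemstone: only jade fits.
By clue 8, the soda drinker is in house 4.
The coffee drinker is narrowed to house 1 or 2; consider each.
Placing it in house 2 leads to a contradiction, so it's in house 1.
From clue 3, the wine drinker must be in house 2.
The only drink still possible for house 3 is tea.
So: house 1 = ruby/coffee/brown, house 2 = opal/wine/pink, house 3 = diamond/tea/black, house 4 = jade/soda/purple.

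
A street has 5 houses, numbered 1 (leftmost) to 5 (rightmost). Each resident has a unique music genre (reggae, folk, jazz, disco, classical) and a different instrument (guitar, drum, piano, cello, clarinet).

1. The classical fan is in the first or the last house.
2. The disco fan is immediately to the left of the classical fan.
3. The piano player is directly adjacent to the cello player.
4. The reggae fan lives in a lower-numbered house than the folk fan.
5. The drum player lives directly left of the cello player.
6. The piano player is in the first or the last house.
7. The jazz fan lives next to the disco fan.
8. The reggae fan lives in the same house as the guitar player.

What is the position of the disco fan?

4

The disco fan is in house 4 (clue 2).
By clue 2, the classical fan is in house 5.
So house 1 gets reggae for music genre.
House 2's music genre must be folk (nothing else left).
So house 3 gets jazz for music genre.
Clue 8: the guitar player is in house 1.
House 3's instrument must be drum (nothing else left).
That leaves piano as the instrument for house 5.
Clue 3 places the cello player in house 4.
The only instrument still possible for house 2 is clarinet.
So: house 1 = reggae/guitar, house 2 = folk/clarinet, house 3 = jazz/drum, house 4 = disco/cello, house 5 = classical/piano.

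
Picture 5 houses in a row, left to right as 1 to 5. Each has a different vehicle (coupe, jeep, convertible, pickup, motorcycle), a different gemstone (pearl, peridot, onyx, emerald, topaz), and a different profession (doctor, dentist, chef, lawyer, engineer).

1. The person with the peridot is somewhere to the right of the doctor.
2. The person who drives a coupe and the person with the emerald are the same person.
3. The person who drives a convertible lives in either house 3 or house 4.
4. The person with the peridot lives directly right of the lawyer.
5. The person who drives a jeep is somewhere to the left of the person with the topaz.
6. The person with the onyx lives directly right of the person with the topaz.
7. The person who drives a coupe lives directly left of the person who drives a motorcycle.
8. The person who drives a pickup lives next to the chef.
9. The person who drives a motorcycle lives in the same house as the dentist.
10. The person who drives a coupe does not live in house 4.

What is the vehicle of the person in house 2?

House 5 vehicle: only pickup fits.
By clue 8, the chef is in house 4.
That leaves engineer as the profession for house 5.
House 4 vehicle: only convertible fits.
The person who drives a coupe is narrowed to house 1 or 2; consider each.
Placing it in house 1 leads to a contradiction, so it's in house 2.
Clue 2 places the person with the emerald in house 2.
The person who drives a motorcycle is in house 3 (clue 7).
Clue 9: the dentist is in house 3.
So house 1 gets jeep for vehicle.
So house 1 gets pearl for gemstone.
House 5's gemstone must be onyx (nothing else left).
Clue 4 places the person with the peridot in house 3.
By clue 4, the lawyer is in house 2.
By clue 6, the person with the topaz is in house 4.
So house 1 gets doctor for profession.
So: house 1 = jeep/pearl/doctor, house 2 = coupe/emerald/lawyer, house 3 = motorcycle/peridot/dentist, house 4 = convertible/topaz/chef, house 5 = pickup/onyx/engineer.

coupe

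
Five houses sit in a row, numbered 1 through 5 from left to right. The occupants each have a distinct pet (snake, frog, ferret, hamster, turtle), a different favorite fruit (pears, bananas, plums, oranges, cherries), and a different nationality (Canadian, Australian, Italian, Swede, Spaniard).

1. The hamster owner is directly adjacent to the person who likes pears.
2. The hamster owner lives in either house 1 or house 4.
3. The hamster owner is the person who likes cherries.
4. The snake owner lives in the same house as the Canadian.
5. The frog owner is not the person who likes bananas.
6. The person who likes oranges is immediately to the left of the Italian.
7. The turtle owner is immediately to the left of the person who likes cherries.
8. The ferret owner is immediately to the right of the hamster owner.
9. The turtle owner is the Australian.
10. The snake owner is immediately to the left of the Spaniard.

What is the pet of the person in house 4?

hamster

Clue 7 places the turtle owner in house 3.
Clue 7 places the person who likes cherries in house 4.
From clue 9, the Australian must be in house 3.
The hamster owner is in house 4 (clue 3).
From clue 8, the ferret owner must be in house 5.
House 2 pet: only frog fits.
Clue 4 places the Canadian in house 1.
Clue 10 places the Spaniard in house 2.
The only pet still possible for house 1 is snake.
So house 2 gets plums for favorite fruit.
So house 5 gets Swede for nationality.
Clue 6: the person who likes oranges is in house 3.
House 1 favorite fruit: only bananas fits.
That leaves pears as the favorite fruit for house 5.
So house 4 gets Italian for nationality.
So: house 1 = snake/bananas/Canadian, house 2 = frog/plums/Spaniard, house 3 = turtle/oranges/Australian, house 4 = hamster/cherries/Italian, house 5 = ferret/pears/Swede.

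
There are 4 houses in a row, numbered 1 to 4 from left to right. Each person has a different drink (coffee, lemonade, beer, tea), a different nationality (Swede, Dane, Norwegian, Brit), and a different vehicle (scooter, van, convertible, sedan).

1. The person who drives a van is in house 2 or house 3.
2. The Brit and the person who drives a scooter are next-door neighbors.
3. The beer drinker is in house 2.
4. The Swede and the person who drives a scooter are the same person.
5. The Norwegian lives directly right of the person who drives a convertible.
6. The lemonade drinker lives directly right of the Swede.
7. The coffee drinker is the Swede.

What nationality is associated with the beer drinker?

The beer drinker is in house 2 (clue 3).
Clue 7 places the coffee drinker in house 3.
By clue 7, the Swede is in house 3.
House 1 drink: only tea fits.
House 4 drink: only lemonade fits.
The only vehicle still possible for house 4 is sedan.
Clue 4: the person who drives a scooter is in house 3.
That leaves convertible as the vehicle for house 1.
The only vehicle still possible for house 2 is van.
Clue 5 places the Norwegian in house 2.
The only nationality still possible for house 1 is Dane.
House 4's nationality must be Brit (nothing else left).
So: house 1 = tea/Dane/convertible, house 2 = beer/Norwegian/van, house 3 = coffee/Swede/scooter, house 4 = lemonade/Brit/sedan.

Norwegian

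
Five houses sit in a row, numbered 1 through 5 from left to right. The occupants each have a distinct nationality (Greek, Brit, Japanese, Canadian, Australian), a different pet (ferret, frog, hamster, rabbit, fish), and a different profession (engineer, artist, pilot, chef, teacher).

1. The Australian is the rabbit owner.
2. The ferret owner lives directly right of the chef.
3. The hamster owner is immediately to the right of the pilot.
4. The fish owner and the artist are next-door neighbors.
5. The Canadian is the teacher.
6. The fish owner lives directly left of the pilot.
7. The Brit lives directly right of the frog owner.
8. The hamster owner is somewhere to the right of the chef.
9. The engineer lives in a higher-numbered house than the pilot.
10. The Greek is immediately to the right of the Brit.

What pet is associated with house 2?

fish

The Brit is narrowed to house 2 or 3 or 4; consider each.
Placing it in house 3 and house 4 leads to a contradiction, so it's in house 2.
By clue 7, the frog owner is in house 1.
By clue 10, the Greek is in house 3.
The Australian is narrowed to house 4 or 5; consider each.
Placing it in house 4 leads to a contradiction, so it's in house 5.
Clue 1: the rabbit owner is in house 5.
By clue 3, the pilot is in house 3.
Clue 6 places the fish owner in house 2.
House 3 pet: only ferret fits.
The only pet still possible for house 4 is hamster.
House 5's profession must be engineer (nothing else left).
Clue 2: the chef is in house 2.
By clue 4, the artist is in house 1.
So house 4 gets teacher for profession.
By clue 5, the Canadian is in house 4.
The only nationality still possible for house 1 is Japanese.
So: house 1 = Japanese/frog/artist, house 2 = Brit/fish/chef, house 3 = Greek/ferret/pilot, house 4 = Canadian/hamster/teacher, house 5 = Australian/rabbit/engineer.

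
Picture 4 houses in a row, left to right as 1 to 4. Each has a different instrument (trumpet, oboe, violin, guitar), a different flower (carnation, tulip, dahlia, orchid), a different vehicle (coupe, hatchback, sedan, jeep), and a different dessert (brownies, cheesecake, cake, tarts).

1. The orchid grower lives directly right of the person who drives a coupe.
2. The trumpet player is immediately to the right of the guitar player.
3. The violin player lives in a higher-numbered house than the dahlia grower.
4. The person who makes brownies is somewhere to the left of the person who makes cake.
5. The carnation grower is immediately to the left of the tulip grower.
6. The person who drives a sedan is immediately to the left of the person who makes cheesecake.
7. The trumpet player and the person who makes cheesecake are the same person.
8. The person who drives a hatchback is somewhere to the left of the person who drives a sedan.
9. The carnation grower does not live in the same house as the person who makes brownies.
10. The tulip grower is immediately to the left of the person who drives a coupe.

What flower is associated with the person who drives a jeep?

The tulip grower is in house 2 (clue 10).
Clue 10 places the person who drives a coupe in house 3.
So house 4 gets orchid for flower.
So house 2 gets sedan for vehicle.
House 4's vehicle must be jeep (nothing else left).
By clue 5, the carnation grower is in house 1.
The person who makes cheesecake is in house 3 (clue 6).
Clue 7 places the trumpet player in house 3.
So house 3 gets dahlia for flower.
The only vehicle still possible for house 1 is hatchback.
So house 1 gets tarts for dessert.
House 4 dessert: only cake fits.
Clue 2: the guitar player is in house 2.
By clue 3, the violin player is in house 4.
The only instrument still possible for house 1 is oboe.
House 2's dessert must be brownies (nothing else left).
So: house 1 = oboe/carnation/hatchback/tarts, house 2 = guitar/tulip/sedan/brownies, house 3 = trumpet/dahlia/coupe/cheesecake, house 4 = violin/orchid/jeep/cake.

orchid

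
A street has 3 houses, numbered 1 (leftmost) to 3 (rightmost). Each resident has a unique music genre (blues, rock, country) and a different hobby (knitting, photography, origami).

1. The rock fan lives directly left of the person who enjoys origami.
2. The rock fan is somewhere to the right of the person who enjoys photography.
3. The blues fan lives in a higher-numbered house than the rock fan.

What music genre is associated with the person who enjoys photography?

Clue 2: the rock fan is in house 2.
The person who enjoys photography is in house 1 (clue 2).
Clue 3 places the blues fan in house 3.
That leaves country as the music genre for house 1.
From clue 1, the person who enjoys origami must be in house 3.
House 2's hobby must be knitting (nothing else left).
So: house 1 = country/photography, house 2 = rock/knitting, house 3 = blues/origami.

country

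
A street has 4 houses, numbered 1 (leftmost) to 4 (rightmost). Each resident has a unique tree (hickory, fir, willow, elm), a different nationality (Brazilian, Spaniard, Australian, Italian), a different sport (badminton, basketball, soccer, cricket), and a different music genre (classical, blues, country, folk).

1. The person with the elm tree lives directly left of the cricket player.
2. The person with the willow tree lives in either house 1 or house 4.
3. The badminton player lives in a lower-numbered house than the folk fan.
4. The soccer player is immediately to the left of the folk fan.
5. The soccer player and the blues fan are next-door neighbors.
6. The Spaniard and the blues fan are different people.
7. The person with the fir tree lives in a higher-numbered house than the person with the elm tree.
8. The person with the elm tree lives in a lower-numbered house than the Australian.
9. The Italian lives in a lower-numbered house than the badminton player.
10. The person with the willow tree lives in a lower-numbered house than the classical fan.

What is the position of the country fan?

1

From clue 10, the person with the willow tree must be in house 1.
That leaves basketball as the sport for house 1.
So house 4 gets cricket for sport.
The person with the elm tree is in house 3 (clue 1).
Clue 7: the person with the fir tree is in house 4.
The Australian is in house 4 (clue 8).
The only tree still possible for house 2 is hickory.
The Italian is narrowed to house 1 or 2; consider each.
Placing it in house 2 leads to a contradiction, so it's in house 1.
The Brazilian is narrowed to house 2 or 3; consider each.
Placing it in house 3 leads to a contradiction, so it's in house 2.
House 3's nationality must be Spaniard (nothing else left).
The badminton player is narrowed to house 2 or 3; consider each.
Placing it in house 3 leads to a contradiction, so it's in house 2.
The only sport still possible for house 3 is soccer.
The folk fan is in house 4 (clue 4).
House 1 music genre: only country fits.
The only music genre still possible for house 3 is classical.
House 2's music genre must be blues (nothing else left).
So: house 1 = willow/Italian/basketball/country, house 2 = hickory/Brazilian/badminton/blues, house 3 = elm/Spaniard/soccer/classical, house 4 = fir/Australian/cricket/folk.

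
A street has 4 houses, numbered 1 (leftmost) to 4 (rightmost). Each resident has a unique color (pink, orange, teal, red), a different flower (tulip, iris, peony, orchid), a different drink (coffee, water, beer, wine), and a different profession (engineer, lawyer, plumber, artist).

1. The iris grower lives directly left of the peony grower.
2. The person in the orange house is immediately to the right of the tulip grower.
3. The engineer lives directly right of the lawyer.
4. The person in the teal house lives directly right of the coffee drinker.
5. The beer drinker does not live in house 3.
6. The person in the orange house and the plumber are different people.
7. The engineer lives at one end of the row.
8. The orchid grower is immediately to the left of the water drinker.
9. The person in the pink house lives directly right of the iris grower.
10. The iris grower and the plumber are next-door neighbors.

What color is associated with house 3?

orange

The engineer is in house 4 (clue 7).
So house 1 gets red for color.
House 4 flower: only peony fits.
From clue 1, the iris grower must be in house 3.
Clue 3: the lawyer is in house 3.
Clue 9: the person in the pink house is in house 4.
The plumber is in house 2 (clue 10).
That leaves artist as the profession for house 1.
The person in the orange house is in house 3 (clue 6).
The only color still possible for house 2 is teal.
The tulip grower is in house 2 (clue 2).
By clue 4, the coffee drinker is in house 1.
House 1's flower must be orchid (nothing else left).
Clue 8: the water drinker is in house 2.
That leaves wine as the drink for house 3.
The only drink still possible for house 4 is beer.
So: house 1 = red/orchid/coffee/artist, house 2 = teal/tulip/water/plumber, house 3 = orange/iris/wine/lawyer, house 4 = pink/peony/beer/engineer.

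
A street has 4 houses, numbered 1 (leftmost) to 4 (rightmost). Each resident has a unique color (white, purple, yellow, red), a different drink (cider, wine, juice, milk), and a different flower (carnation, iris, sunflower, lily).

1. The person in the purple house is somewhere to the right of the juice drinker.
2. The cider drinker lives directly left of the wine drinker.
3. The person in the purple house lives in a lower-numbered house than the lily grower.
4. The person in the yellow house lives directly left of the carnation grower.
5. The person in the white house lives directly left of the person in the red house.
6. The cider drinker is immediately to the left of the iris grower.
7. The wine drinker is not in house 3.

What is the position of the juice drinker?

House 4 color: only red fits.
House 1 flower: only sunflower fits.
By clue 5, the person in the white house is in house 3.
House 1's color must be yellow (nothing else left).
So house 2 gets purple for color.
The juice drinker is in house 1 (clue 1).
From clue 4, the carnation grower must be in house 2.
So house 3 gets lily for flower.
That leaves iris as the flower for house 4.
By clue 2, the wine drinker is in house 4.
The only drink still possible for house 2 is milk.
So house 3 gets cider for drink.
So: house 1 = yellow/juice/sunflower, house 2 = purple/milk/carnation, house 3 = white/cider/lily, house 4 = red/wine/iris.

1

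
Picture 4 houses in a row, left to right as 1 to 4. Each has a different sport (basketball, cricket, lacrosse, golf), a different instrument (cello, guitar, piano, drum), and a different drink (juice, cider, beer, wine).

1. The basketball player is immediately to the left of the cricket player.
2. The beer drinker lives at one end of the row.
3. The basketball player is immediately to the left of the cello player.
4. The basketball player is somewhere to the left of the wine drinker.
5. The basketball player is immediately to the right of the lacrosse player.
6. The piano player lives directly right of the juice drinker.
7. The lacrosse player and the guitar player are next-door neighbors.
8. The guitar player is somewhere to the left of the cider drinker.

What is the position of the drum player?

2

The basketball player is narrowed to house 2 or 3; consider each.
Placing it in house 2 leads to a contradiction, so it's in house 3.
Clue 1: the cricket player is in house 4.
The cello player is in house 4 (clue 3).
Clue 4: the wine drinker is in house 4.
By clue 5, the lacrosse player is in house 2.
House 1 sport: only golf fits.
By clue 8, the guitar player is in house 1.
So house 1 gets beer for drink.
The only drink still possible for house 3 is cider.
From clue 6, the piano player must be in house 3.
House 2 instrument: only drum fits.
House 2's drink must be juice (nothing else left).
So: house 1 = golf/guitar/beer, house 2 = lacrosse/drum/juice, house 3 = basketball/piano/cider, house 4 = cricket/cello/wine.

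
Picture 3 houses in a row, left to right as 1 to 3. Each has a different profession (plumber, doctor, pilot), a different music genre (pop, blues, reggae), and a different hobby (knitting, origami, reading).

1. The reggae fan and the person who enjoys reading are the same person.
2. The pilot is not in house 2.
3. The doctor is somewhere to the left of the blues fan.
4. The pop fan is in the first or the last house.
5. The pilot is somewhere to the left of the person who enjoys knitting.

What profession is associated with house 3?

plumber

By clue 5, the pilot is in house 1.
House 3 profession: only plumber fits.
From clue 3, the blues fan must be in house 3.
House 2 profession: only doctor fits.
House 2 music genre: only reggae fits.
Clue 1: the person who enjoys reading is in house 2.
That leaves pop as the music genre for house 1.
The only hobby still possible for house 1 is origami.
House 3 hobby: only knitting fits.
So: house 1 = pilot/pop/origami, house 2 = doctor/reggae/reading, house 3 = plumber/blues/knitting.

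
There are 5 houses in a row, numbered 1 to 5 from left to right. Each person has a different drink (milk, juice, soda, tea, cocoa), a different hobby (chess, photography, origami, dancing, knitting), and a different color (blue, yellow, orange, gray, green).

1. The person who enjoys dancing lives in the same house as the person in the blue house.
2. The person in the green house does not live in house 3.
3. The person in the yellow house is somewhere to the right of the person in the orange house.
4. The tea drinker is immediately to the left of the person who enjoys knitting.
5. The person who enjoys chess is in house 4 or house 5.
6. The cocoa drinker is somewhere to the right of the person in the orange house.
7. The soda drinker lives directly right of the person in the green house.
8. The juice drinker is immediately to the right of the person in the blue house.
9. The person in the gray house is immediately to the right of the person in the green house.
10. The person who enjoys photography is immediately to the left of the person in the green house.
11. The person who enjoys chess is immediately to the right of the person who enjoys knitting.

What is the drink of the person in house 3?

tea

That leaves milk as the drink for house 1.
The soda drinker is narrowed to house 3 or 5; consider each.
Placing it in house 3 leads to a contradiction, so it's in house 5.
From clue 7, the person in the green house must be in house 4.
The person in the gray house is in house 5 (clue 9).
From clue 10, the person who enjoys photography must be in house 3.
That leaves knitting as the hobby for house 4.
From clue 4, the tea drinker must be in house 3.
That leaves cocoa as the drink for house 4.
So house 5 gets chess for hobby.
So house 3 gets yellow for color.
Clue 8 places the person in the blue house in house 1.
The only drink still possible for house 2 is juice.
That leaves orange as the color for house 2.
By clue 1, the person who enjoys dancing is in house 1.
House 2 hobby: only origami fits.
So: house 1 = milk/dancing/blue, house 2 = juice/origami/orange, house 3 = tea/photography/yellow, house 4 = cocoa/knitting/green, house 5 = soda/chess/gray.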